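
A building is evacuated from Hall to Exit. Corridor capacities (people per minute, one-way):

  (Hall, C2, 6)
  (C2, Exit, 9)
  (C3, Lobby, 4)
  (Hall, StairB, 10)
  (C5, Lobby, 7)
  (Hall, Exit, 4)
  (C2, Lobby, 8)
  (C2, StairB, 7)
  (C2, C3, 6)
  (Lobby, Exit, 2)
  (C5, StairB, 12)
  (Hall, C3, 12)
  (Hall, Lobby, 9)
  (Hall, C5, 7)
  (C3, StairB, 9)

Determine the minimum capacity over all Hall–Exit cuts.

Augment Hall→Exit: bottleneck 4, flow now 4.
Augment Hall→C2→Exit: bottleneck 6, flow now 10.
Augment Hall→Lobby→Exit: bottleneck 2, flow now 12.
No augmenting path remains; maximum flow = 12.
By max-flow min-cut, the minimum cut capacity equals the max flow.
In the residual graph, reachable from Hall: {Hall, C3, C5, Lobby, StairB}.
Min-cut edges: Hall→C2 (6), Hall→Exit (4), Lobby→Exit (2); capacity 6 + 4 + 2 = 12.

12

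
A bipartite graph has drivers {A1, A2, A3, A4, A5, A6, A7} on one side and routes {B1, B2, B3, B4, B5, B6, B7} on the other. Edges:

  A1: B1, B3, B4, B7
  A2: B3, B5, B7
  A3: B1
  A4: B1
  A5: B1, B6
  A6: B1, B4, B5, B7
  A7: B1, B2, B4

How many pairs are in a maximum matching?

6

Unit-capacity flow: source→left, listed edges, right→sink; max matching = max flow.
Augmenting path A1→B1 (+1); matched 1.
Augmenting path A2→B3 (+1); matched 2.
Augmenting path A5→B6 (+1); matched 3.
Augmenting path A6→B4 (+1); matched 4.
Augmenting path A7→B2 (+1); matched 5.
Augmenting path A3→B1→A1→B7 (+1); matched 6.
No augmenting path remains; maximum matching = 6.
König certificate: {A1, A2, A5, A6, A7, B1} is a vertex cover of size 6 (every listed pair touches it), so no matching can be larger.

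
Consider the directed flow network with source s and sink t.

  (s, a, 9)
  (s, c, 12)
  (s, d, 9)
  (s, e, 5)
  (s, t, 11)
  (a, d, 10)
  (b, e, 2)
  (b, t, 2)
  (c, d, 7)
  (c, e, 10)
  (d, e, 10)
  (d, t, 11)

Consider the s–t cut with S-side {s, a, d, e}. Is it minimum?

No — its capacity is 34, but the minimum cut has capacity 22.

Given cut capacity: 12 + 11 + 11 = 34.
Augment s→t: bottleneck 11, flow now 11.
Augment s→d→t: bottleneck 9, flow now 20.
Augment s→a→d→t: bottleneck 2, flow now 22.
No augmenting path remains; maximum flow = 22.
In the residual graph, reachable from s: {s, a, c, d, e}.
Min-cut edges: s→t (11), d→t (11); capacity 11 + 11 = 22.
Cut capacity 34 exceeds the max flow 22, so it is not minimum.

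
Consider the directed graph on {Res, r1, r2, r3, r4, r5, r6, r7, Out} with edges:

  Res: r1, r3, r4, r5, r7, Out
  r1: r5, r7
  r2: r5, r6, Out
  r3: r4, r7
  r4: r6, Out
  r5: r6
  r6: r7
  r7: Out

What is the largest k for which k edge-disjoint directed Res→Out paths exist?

3

Assign every edge capacity 1; by Menger, the answer equals the max flow.
Path Res→Out (+1); total 1.
Path Res→r4→Out (+1); total 2.
Path Res→r7→Out (+1); total 3.
No residual Res→Out path; max flow = 3.
Certifying cut of size 3: {Res→Out, r4→Out, r7→Out}.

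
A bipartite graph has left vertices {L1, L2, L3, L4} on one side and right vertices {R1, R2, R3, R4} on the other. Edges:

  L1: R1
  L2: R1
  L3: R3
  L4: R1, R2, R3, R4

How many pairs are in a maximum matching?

3

Unit-capacity flow: source→left, listed edges, right→sink; max matching = max flow.
Augmenting path L1→R1 (+1); matched 1.
Augmenting path L3→R3 (+1); matched 2.
Augmenting path L4→R2 (+1); matched 3.
No augmenting path remains; maximum matching = 3.
König certificate: {L3, L4, R1} is a vertex cover of size 3 (every listed pair touches it), so no matching can be larger.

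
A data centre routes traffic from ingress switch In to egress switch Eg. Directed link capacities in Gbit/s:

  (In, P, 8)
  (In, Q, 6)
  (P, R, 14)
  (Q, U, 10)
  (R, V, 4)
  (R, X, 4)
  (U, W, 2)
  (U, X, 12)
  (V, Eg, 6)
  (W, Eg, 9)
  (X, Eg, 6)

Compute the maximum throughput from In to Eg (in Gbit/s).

12

Augment In→P→R→V→Eg: bottleneck 4, flow now 4.
Augment In→P→R→X→Eg: bottleneck 4, flow now 8.
Augment In→Q→U→W→Eg: bottleneck 2, flow now 10.
Augment In→Q→U→X→Eg: bottleneck 2, flow now 12.
No augmenting path remains; maximum flow = 12.
In the residual graph, reachable from In: {In, P, Q, R, U, X}.
Min-cut edges: R→V (4), U→W (2), X→Eg (6); capacity 4 + 2 + 6 = 12.
This cut is saturated, so no flow can exceed 12.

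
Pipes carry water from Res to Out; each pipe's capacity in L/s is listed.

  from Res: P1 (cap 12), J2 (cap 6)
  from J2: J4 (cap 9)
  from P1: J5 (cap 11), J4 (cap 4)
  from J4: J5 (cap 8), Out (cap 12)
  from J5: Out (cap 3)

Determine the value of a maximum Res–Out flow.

Augment Res→J2→J4→Out: bottleneck 6, flow now 6.
Augment Res→P1→J4→Out: bottleneck 4, flow now 10.
Augment Res→P1→J5→Out: bottleneck 3, flow now 13.
No augmenting path remains; maximum flow = 13.
In the residual graph, reachable from Res: {Res, P1, J5}.
Min-cut edges: Res→J2 (6), P1→J4 (4), J5→Out (3); capacity 6 + 4 + 3 = 13.
This cut is saturated, so no flow can exceed 13.

13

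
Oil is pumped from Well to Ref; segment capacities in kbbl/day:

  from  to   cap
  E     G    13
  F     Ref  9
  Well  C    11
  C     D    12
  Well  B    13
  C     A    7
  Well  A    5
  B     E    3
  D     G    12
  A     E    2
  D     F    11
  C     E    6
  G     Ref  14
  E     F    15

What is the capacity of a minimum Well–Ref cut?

Augment Well→A→E→F→Ref: bottleneck 2, flow now 2.
Augment Well→B→E→F→Ref: bottleneck 3, flow now 5.
Augment Well→C→D→F→Ref: bottleneck 4, flow now 9.
Augment Well→C→D→G→Ref: bottleneck 7, flow now 16.
No augmenting path remains; maximum flow = 16.
By max-flow min-cut, the minimum cut capacity equals the max flow.
In the residual graph, reachable from Well: {Well, A, B}.
Min-cut edges: Well→C (11), A→E (2), B→E (3); capacity 11 + 2 + 3 = 16.

16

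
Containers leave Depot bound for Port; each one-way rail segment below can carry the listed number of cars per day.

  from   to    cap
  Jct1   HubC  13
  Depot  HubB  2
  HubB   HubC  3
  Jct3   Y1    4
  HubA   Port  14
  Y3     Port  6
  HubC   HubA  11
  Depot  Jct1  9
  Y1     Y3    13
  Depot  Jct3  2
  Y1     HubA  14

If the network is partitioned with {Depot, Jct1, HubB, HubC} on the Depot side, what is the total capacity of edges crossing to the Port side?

Edges leaving {Depot, Jct1, HubB, HubC}: Depot→Jct3 (2), HubC→HubA (11).
Cut capacity = 2 + 11 = 13.

13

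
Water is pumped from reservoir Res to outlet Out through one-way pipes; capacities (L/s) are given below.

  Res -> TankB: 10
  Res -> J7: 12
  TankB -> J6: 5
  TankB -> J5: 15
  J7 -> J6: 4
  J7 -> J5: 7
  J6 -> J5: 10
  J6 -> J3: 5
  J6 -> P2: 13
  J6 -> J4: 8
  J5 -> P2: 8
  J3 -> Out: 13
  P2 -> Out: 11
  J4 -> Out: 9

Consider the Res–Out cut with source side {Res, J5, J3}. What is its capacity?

Edges leaving {Res, J5, J3}: Res→TankB (10), Res→J7 (12), J5→P2 (8), J3→Out (13).
Cut capacity = 10 + 12 + 8 + 13 = 43.

43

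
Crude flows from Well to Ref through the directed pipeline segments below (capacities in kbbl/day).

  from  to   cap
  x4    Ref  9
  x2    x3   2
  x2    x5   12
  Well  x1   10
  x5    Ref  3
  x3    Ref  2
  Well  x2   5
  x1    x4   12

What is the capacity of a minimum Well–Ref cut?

Augment Well→x1→x4→Ref: bottleneck 9, flow now 9.
Augment Well→x2→x3→Ref: bottleneck 2, flow now 11.
Augment Well→x2→x5→Ref: bottleneck 3, flow now 14.
No augmenting path remains; maximum flow = 14.
By max-flow min-cut, the minimum cut capacity equals the max flow.
In the residual graph, reachable from Well: {Well, x1, x4}.
Min-cut edges: Well→x2 (5), x4→Ref (9); capacity 5 + 9 = 14.

14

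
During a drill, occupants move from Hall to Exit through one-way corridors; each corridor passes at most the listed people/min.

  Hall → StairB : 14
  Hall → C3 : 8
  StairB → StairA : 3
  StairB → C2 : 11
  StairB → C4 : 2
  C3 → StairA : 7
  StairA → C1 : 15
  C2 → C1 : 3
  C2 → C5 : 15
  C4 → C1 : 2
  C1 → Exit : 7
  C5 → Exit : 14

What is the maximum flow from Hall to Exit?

18

Augment Hall→StairB→StairA→C1→Exit: bottleneck 3, flow now 3.
Augment Hall→StairB→C2→C1→Exit: bottleneck 3, flow now 6.
Augment Hall→StairB→C2→C5→Exit: bottleneck 8, flow now 14.
Augment Hall→C3→StairA→C1→Exit: bottleneck 1, flow now 15.
Augment Hall→C3→StairA→C1→C2→C5→Exit: bottleneck 3, flow now 18. (uses reverse residual edge)
No augmenting path remains; maximum flow = 18.
In the residual graph, reachable from Hall: {Hall, StairB, C3, StairA, C4, C1}.
Min-cut edges: StairB→C2 (11), C1→Exit (7); capacity 11 + 7 = 18.
This cut is saturated, so no flow can exceed 18.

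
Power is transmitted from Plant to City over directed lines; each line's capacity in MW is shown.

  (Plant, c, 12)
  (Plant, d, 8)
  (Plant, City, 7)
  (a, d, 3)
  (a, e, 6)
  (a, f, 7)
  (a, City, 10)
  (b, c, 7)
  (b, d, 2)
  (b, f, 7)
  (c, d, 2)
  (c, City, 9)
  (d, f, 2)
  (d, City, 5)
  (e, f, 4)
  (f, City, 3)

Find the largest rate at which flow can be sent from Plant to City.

23

Augment Plant→City: bottleneck 7, flow now 7.
Augment Plant→c→City: bottleneck 9, flow now 16.
Augment Plant→d→City: bottleneck 5, flow now 21.
Augment Plant→d→f→City: bottleneck 2, flow now 23.
No augmenting path remains; maximum flow = 23.
In the residual graph, reachable from Plant: {Plant, c, d}.
Min-cut edges: Plant→City (7), c→City (9), d→f (2), d→City (5); capacity 7 + 9 + 2 + 5 = 23.
This cut is saturated, so no flow can exceed 23.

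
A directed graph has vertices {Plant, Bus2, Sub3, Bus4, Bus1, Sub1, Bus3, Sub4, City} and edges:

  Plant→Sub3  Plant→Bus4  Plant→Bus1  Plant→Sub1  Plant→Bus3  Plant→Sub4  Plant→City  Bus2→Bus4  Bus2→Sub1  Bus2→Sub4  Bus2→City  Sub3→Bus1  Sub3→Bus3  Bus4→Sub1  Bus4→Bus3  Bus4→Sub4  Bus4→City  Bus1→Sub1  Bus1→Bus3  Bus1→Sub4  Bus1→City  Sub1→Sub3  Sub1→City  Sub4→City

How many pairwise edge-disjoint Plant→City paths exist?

Assign every edge capacity 1; by Menger, the answer equals the max flow.
Path Plant→City (+1); total 1.
Path Plant→Bus4→City (+1); total 2.
Path Plant→Bus1→City (+1); total 3.
Path Plant→Sub1→City (+1); total 4.
Path Plant→Sub4→City (+1); total 5.
No residual Plant→City path; max flow = 5.
Certifying cut of size 5: {Bus1→City, Plant→Bus4, Plant→City, Sub1→City, Sub4→City}.

5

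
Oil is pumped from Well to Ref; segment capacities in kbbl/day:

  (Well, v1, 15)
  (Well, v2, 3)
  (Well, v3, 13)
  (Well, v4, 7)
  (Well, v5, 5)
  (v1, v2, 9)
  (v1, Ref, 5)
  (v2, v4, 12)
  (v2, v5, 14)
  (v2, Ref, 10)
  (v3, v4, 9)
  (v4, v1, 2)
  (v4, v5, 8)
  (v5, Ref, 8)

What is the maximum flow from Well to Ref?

23

Augment Well→v1→Ref: bottleneck 5, flow now 5.
Augment Well→v2→Ref: bottleneck 3, flow now 8.
Augment Well→v5→Ref: bottleneck 5, flow now 13.
Augment Well→v1→v2→Ref: bottleneck 7, flow now 20.
Augment Well→v4→v5→Ref: bottleneck 3, flow now 23.
No augmenting path remains; maximum flow = 23.
In the residual graph, reachable from Well: {Well, v1, v2, v3, v4, v5}.
Min-cut edges: v1→Ref (5), v2→Ref (10), v5→Ref (8); capacity 5 + 10 + 8 = 23.
This cut is saturated, so no flow can exceed 23.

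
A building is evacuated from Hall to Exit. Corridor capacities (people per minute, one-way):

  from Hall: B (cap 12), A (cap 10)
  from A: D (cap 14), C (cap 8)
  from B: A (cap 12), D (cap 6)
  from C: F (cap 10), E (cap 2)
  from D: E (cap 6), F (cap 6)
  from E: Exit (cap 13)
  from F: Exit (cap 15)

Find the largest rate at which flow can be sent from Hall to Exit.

Augment Hall→A→C→E→Exit: bottleneck 2, flow now 2.
Augment Hall→A→C→F→Exit: bottleneck 6, flow now 8.
Augment Hall→A→D→E→Exit: bottleneck 2, flow now 10.
Augment Hall→B→D→E→Exit: bottleneck 4, flow now 14.
Augment Hall→B→D→F→Exit: bottleneck 2, flow now 16.
Augment Hall→B→A→D→F→Exit: bottleneck 4, flow now 20.
No augmenting path remains; maximum flow = 20.
In the residual graph, reachable from Hall: {Hall, A, B, D}.
Min-cut edges: A→C (8), D→E (6), D→F (6); capacity 8 + 6 + 6 = 20.
This cut is saturated, so no flow can exceed 20.

20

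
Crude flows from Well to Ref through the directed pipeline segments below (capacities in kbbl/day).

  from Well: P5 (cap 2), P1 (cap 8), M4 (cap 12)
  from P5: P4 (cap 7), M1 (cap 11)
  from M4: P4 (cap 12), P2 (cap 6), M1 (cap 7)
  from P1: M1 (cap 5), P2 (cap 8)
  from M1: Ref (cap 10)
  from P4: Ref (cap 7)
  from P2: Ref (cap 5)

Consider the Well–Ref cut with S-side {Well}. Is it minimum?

Given cut capacity: 2 + 12 + 8 = 22.
Augment Well→P5→M1→Ref: bottleneck 2, flow now 2.
Augment Well→M4→M1→Ref: bottleneck 7, flow now 9.
Augment Well→M4→P4→Ref: bottleneck 5, flow now 14.
Augment Well→P1→M1→Ref: bottleneck 1, flow now 15.
Augment Well→P1→P2→Ref: bottleneck 5, flow now 20.
Augment Well→P1→M1→P5→P4→Ref: bottleneck 2, flow now 22. (uses reverse residual edge)
No augmenting path remains; maximum flow = 22.
Cut capacity 22 equals the max flow, so it is a minimum cut.

Yes — it is a minimum cut (capacity 22).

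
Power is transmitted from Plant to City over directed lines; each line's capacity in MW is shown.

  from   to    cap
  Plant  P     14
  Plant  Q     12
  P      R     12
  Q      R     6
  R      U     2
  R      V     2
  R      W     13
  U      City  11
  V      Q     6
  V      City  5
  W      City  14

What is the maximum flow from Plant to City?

17

Augment Plant→P→R→U→City: bottleneck 2, flow now 2.
Augment Plant→P→R→V→City: bottleneck 2, flow now 4.
Augment Plant→P→R→W→City: bottleneck 8, flow now 12.
Augment Plant→Q→R→W→City: bottleneck 5, flow now 17.
No augmenting path remains; maximum flow = 17.
In the residual graph, reachable from Plant: {Plant, P, Q, R}.
Min-cut edges: R→U (2), R→V (2), R→W (13); capacity 2 + 2 + 13 = 17.
This cut is saturated, so no flow can exceed 17.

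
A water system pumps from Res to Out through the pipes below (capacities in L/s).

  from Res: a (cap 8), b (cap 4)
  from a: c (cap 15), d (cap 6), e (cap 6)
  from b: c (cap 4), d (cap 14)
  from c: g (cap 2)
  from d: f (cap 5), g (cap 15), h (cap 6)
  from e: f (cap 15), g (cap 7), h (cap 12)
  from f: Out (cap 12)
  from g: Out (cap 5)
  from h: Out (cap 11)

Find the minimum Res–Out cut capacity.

Augment Res→a→c→g→Out: bottleneck 2, flow now 2.
Augment Res→a→d→f→Out: bottleneck 5, flow now 7.
Augment Res→a→d→g→Out: bottleneck 1, flow now 8.
Augment Res→b→d→g→Out: bottleneck 2, flow now 10.
Augment Res→b→d→h→Out: bottleneck 2, flow now 12.
No augmenting path remains; maximum flow = 12.
By max-flow min-cut, the minimum cut capacity equals the max flow.
In the residual graph, reachable from Res: {Res}.
Min-cut edges: Res→a (8), Res→b (4); capacity 8 + 4 = 12.

12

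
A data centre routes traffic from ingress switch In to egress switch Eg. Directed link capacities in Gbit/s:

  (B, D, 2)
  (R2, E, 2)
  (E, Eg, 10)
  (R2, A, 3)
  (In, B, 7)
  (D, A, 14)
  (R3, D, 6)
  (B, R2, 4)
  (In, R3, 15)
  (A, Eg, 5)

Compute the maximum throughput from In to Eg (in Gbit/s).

Augment In→B→D→A→Eg: bottleneck 2, flow now 2.
Augment In→B→R2→E→Eg: bottleneck 2, flow now 4.
Augment In→B→R2→A→Eg: bottleneck 2, flow now 6.
Augment In→R3→D→A→Eg: bottleneck 1, flow now 7.
No augmenting path remains; maximum flow = 7.
In the residual graph, reachable from In: {In, B, R3, D, R2, A}.
Min-cut edges: R2→E (2), A→Eg (5); capacity 2 + 5 = 7.
This cut is saturated, so no flow can exceed 7.

7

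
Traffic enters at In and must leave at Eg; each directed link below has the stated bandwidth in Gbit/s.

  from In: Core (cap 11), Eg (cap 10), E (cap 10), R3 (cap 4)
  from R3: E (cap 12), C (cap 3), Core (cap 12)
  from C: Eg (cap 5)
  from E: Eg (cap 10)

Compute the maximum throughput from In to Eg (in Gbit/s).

23

Augment In→Eg: bottleneck 10, flow now 10.
Augment In→E→Eg: bottleneck 10, flow now 20.
Augment In→R3→C→Eg: bottleneck 3, flow now 23.
No augmenting path remains; maximum flow = 23.
In the residual graph, reachable from In: {In, R3, Core, E}.
Min-cut edges: In→Eg (10), R3→C (3), E→Eg (10); capacity 10 + 3 + 10 = 23.
This cut is saturated, so no flow can exceed 23.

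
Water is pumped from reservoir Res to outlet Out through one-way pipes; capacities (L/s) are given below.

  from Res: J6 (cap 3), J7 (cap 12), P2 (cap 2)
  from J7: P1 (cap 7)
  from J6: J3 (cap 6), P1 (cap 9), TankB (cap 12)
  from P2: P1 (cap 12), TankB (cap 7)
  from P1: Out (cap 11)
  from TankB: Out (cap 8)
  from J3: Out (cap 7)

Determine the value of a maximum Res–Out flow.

Augment Res→J7→P1→Out: bottleneck 7, flow now 7.
Augment Res→J6→P1→Out: bottleneck 3, flow now 10.
Augment Res→P2→P1→Out: bottleneck 1, flow now 11.
Augment Res→P2→TankB→Out: bottleneck 1, flow now 12.
No augmenting path remains; maximum flow = 12.
In the residual graph, reachable from Res: {Res, J7}.
Min-cut edges: Res→J6 (3), Res→P2 (2), J7→P1 (7); capacity 3 + 2 + 7 = 12.
This cut is saturated, so no flow can exceed 12.

12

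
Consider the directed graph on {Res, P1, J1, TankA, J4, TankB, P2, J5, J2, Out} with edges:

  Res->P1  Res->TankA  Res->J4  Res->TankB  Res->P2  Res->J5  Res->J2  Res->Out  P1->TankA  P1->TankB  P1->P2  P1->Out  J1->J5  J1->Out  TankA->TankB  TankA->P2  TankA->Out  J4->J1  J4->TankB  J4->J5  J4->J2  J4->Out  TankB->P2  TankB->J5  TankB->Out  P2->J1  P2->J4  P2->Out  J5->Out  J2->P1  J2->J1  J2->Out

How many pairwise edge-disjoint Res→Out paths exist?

Assign every edge capacity 1; by Menger, the answer equals the max flow.
Path Res→Out (+1); total 1.
Path Res→P1→Out (+1); total 2.
Path Res→TankA→Out (+1); total 3.
Path Res→J4→Out (+1); total 4.
Path Res→TankB→Out (+1); total 5.
Path Res→P2→Out (+1); total 6.
Path Res→J5→Out (+1); total 7.
Path Res→J2→Out (+1); total 8.
No residual Res→Out path; max flow = 8.
Certifying cut of size 8: {Res→J2, Res→J4, Res→J5, Res→Out, Res→P1, Res→P2, Res→TankA, Res→TankB}.

8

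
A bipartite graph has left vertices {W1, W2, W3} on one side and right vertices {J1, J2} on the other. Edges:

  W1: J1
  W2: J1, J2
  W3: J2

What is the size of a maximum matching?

2

Unit-capacity flow: source→left, listed edges, right→sink; max matching = max flow.
Augmenting path W1→J1 (+1); matched 1.
Augmenting path W2→J2 (+1); matched 2.
No augmenting path remains; maximum matching = 2.
König certificate: {J1, J2} is a vertex cover of size 2 (every listed pair touches it), so no matching can be larger.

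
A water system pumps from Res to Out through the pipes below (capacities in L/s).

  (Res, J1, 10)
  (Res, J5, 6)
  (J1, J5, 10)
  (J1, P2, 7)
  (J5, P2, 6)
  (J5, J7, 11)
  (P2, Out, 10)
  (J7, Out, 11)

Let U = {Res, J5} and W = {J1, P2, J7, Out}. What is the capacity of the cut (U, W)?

Edges leaving {Res, J5}: Res→J1 (10), J5→P2 (6), J5→J7 (11).
Cut capacity = 10 + 6 + 11 = 27.

27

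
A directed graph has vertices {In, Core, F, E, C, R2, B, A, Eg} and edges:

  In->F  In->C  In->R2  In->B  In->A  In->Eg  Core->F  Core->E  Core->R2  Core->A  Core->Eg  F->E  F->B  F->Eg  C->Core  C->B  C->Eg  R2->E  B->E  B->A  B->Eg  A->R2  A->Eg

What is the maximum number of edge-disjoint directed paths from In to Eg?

Assign every edge capacity 1; by Menger, the answer equals the max flow.
Path In→Eg (+1); total 1.
Path In→F→Eg (+1); total 2.
Path In→C→Eg (+1); total 3.
Path In→B→Eg (+1); total 4.
Path In→A→Eg (+1); total 5.
No residual In→Eg path; max flow = 5.
Certifying cut of size 5: {In→A, In→B, In→C, In→Eg, In→F}.

5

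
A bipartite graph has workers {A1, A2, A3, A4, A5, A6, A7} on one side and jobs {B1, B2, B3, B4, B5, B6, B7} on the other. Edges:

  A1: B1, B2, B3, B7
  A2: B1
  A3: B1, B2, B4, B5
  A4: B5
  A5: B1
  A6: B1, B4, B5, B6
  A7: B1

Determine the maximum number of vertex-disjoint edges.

5

Unit-capacity flow: source→left, listed edges, right→sink; max matching = max flow.
Augmenting path A1→B1 (+1); matched 1.
Augmenting path A3→B2 (+1); matched 2.
Augmenting path A4→B5 (+1); matched 3.
Augmenting path A6→B4 (+1); matched 4.
Augmenting path A2→B1→A1→B3 (+1); matched 5.
No augmenting path remains; maximum matching = 5.
König certificate: {A1, A3, A4, A6, B1} is a vertex cover of size 5 (every listed pair touches it), so no matching can be larger.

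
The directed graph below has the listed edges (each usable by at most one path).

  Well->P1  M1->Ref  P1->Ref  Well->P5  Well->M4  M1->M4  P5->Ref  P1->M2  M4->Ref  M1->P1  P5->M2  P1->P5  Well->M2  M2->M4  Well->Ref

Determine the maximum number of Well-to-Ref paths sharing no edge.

4

Assign every edge capacity 1; by Menger, the answer equals the max flow.
Path Well→Ref (+1); total 1.
Path Well→P1→Ref (+1); total 2.
Path Well→P5→Ref (+1); total 3.
Path Well→M4→Ref (+1); total 4.
No residual Well→Ref path; max flow = 4.
Certifying cut of size 4: {M4→Ref, Well→P1, Well→P5, Well→Ref}.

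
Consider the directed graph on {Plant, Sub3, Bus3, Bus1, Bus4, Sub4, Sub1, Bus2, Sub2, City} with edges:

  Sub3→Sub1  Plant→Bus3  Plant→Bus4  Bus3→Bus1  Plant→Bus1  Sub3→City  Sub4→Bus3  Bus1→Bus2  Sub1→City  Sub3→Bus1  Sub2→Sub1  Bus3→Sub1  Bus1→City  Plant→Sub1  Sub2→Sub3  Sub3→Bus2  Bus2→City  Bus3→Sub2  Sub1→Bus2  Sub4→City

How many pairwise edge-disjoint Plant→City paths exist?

Assign every edge capacity 1; by Menger, the answer equals the max flow.
Path Plant→Bus1→City (+1); total 1.
Path Plant→Sub1→City (+1); total 2.
Path Plant→Bus3→Bus1→Bus2→City (+1); total 3.
No residual Plant→City path; max flow = 3.
Certifying cut of size 3: {Plant→Bus1, Plant→Bus3, Plant→Sub1}.

3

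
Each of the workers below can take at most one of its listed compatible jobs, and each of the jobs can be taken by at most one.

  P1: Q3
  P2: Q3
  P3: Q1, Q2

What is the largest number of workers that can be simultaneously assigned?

2

Unit-capacity flow: source→left, listed edges, right→sink; max matching = max flow.
Augmenting path P1→Q3 (+1); matched 1.
Augmenting path P3→Q1 (+1); matched 2.
No augmenting path remains; maximum matching = 2.
König certificate: {P3, Q3} is a vertex cover of size 2 (every listed pair touches it), so no matching can be larger.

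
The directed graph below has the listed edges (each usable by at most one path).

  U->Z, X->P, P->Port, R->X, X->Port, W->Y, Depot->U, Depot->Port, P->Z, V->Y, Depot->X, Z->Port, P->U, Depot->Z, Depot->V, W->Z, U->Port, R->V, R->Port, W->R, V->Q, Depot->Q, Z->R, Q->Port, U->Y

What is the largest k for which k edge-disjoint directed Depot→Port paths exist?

Assign every edge capacity 1; by Menger, the answer equals the max flow.
Path Depot→Port (+1); total 1.
Path Depot→Q→Port (+1); total 2.
Path Depot→U→Port (+1); total 3.
Path Depot→X→Port (+1); total 4.
Path Depot→Z→Port (+1); total 5.
No residual Depot→Port path; max flow = 5.
Certifying cut of size 5: {Depot→Port, Depot→U, Depot→X, Depot→Z, Q→Port}.

5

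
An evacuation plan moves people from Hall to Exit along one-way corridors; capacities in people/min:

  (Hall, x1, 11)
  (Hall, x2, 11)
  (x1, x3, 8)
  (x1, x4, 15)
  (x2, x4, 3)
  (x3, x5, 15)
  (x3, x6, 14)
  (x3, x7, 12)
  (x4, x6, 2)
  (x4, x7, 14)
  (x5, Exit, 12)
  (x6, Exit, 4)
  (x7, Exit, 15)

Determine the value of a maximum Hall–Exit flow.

14

Augment Hall→x1→x3→x5→Exit: bottleneck 8, flow now 8.
Augment Hall→x1→x4→x6→Exit: bottleneck 2, flow now 10.
Augment Hall→x1→x4→x7→Exit: bottleneck 1, flow now 11.
Augment Hall→x2→x4→x7→Exit: bottleneck 3, flow now 14.
No augmenting path remains; maximum flow = 14.
In the residual graph, reachable from Hall: {Hall, x2}.
Min-cut edges: Hall→x1 (11), x2→x4 (3); capacity 11 + 3 = 14.
This cut is saturated, so no flow can exceed 14.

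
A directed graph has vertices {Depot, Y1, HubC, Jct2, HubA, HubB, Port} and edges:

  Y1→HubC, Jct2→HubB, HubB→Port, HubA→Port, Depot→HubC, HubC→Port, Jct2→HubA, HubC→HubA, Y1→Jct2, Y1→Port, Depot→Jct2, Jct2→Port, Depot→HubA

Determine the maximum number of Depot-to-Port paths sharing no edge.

3

Assign every edge capacity 1; by Menger, the answer equals the max flow.
Path Depot→HubC→Port (+1); total 1.
Path Depot→Jct2→Port (+1); total 2.
Path Depot→HubA→Port (+1); total 3.
No residual Depot→Port path; max flow = 3.
Certifying cut of size 3: {Depot→HubA, Depot→HubC, Depot→Jct2}.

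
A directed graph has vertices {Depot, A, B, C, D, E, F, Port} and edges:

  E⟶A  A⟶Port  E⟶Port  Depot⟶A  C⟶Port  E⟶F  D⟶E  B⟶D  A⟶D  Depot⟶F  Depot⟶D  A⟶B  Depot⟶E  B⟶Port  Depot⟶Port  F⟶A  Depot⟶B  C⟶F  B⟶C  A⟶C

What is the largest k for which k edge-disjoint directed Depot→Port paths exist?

5

Assign every edge capacity 1; by Menger, the answer equals the max flow.
Path Depot→Port (+1); total 1.
Path Depot→A→Port (+1); total 2.
Path Depot→B→Port (+1); total 3.
Path Depot→E→Port (+1); total 4.
Path Depot→F→A→C→Port (+1); total 5.
No residual Depot→Port path; max flow = 5.
Certifying cut of size 5: {A→Port, B→Port, C→Port, Depot→Port, E→Port}.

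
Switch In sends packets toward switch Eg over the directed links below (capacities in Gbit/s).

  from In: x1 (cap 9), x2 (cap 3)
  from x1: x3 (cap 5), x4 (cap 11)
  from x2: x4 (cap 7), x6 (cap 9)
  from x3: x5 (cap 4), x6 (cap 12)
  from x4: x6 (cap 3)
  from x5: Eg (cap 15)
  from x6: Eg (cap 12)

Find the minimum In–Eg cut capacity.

Augment In→x2→x6→Eg: bottleneck 3, flow now 3.
Augment In→x1→x3→x5→Eg: bottleneck 4, flow now 7.
Augment In→x1→x3→x6→Eg: bottleneck 1, flow now 8.
Augment In→x1→x4→x6→Eg: bottleneck 3, flow now 11.
No augmenting path remains; maximum flow = 11.
By max-flow min-cut, the minimum cut capacity equals the max flow.
In the residual graph, reachable from In: {In, x1, x4}.
Min-cut edges: In→x2 (3), x1→x3 (5), x4→x6 (3); capacity 3 + 5 + 3 = 11.

11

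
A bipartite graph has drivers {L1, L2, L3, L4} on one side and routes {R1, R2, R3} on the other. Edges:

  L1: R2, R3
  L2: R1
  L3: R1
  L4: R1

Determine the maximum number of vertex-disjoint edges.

Unit-capacity flow: source→left, listed edges, right→sink; max matching = max flow.
Augmenting path L1→R2 (+1); matched 1.
Augmenting path L2→R1 (+1); matched 2.
No augmenting path remains; maximum matching = 2.
König certificate: {L1, R1} is a vertex cover of size 2 (every listed pair touches it), so no matching can be larger.

2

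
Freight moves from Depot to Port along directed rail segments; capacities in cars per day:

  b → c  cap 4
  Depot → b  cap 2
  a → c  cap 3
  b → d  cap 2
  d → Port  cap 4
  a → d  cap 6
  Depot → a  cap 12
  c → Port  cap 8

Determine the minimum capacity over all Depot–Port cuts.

Augment Depot→a→c→Port: bottleneck 3, flow now 3.
Augment Depot→a→d→Port: bottleneck 4, flow now 7.
Augment Depot→b→c→Port: bottleneck 2, flow now 9.
No augmenting path remains; maximum flow = 9.
By max-flow min-cut, the minimum cut capacity equals the max flow.
In the residual graph, reachable from Depot: {Depot, a, d}.
Min-cut edges: Depot→b (2), a→c (3), d→Port (4); capacity 2 + 3 + 4 = 9.

9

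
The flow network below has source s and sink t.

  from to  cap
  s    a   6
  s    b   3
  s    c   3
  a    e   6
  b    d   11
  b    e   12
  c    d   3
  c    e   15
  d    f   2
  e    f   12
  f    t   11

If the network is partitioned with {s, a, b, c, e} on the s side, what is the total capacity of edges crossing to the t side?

Edges leaving {s, a, b, c, e}: b→d (11), c→d (3), e→f (12).
Cut capacity = 11 + 3 + 12 = 26.

26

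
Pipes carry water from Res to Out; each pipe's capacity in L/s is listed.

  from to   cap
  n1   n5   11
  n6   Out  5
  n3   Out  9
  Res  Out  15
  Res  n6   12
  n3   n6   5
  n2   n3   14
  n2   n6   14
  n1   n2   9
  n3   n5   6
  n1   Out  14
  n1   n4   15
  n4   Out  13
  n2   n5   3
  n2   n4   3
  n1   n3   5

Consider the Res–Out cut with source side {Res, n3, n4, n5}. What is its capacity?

54

Edges leaving {Res, n3, n4, n5}: Res→n6 (12), Res→Out (15), n3→n6 (5), n3→Out (9), n4→Out (13).
Cut capacity = 12 + 15 + 5 + 9 + 13 = 54.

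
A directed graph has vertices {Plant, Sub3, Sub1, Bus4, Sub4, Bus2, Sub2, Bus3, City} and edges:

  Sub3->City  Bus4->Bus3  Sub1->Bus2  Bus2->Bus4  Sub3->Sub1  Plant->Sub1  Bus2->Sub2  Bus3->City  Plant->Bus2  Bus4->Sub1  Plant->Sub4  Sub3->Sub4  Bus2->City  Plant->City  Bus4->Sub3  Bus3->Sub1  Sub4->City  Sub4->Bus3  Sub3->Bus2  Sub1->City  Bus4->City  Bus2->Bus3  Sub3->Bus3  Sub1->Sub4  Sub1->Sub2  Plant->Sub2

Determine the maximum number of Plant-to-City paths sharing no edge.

4

Assign every edge capacity 1; by Menger, the answer equals the max flow.
Path Plant→City (+1); total 1.
Path Plant→Sub1→City (+1); total 2.
Path Plant→Sub4→City (+1); total 3.
Path Plant→Bus2→City (+1); total 4.
No residual Plant→City path; max flow = 4.
Certifying cut of size 4: {Plant→Bus2, Plant→City, Plant→Sub1, Plant→Sub4}.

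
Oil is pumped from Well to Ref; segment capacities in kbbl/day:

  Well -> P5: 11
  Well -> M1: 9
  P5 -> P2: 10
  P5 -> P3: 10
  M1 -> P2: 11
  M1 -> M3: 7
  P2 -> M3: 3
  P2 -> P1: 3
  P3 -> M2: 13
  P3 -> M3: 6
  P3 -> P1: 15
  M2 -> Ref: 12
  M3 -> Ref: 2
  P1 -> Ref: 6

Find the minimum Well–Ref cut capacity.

Augment Well→M1→M3→Ref: bottleneck 2, flow now 2.
Augment Well→P5→P2→P1→Ref: bottleneck 3, flow now 5.
Augment Well→P5→P3→M2→Ref: bottleneck 8, flow now 13.
Augment Well→M1→P2→P5→P3→M2→Ref: bottleneck 2, flow now 15. (uses reverse residual edge)
No augmenting path remains; maximum flow = 15.
By max-flow min-cut, the minimum cut capacity equals the max flow.
In the residual graph, reachable from Well: {Well, P5, M1, P2, M3}.
Min-cut edges: P5→P3 (10), P2→P1 (3), M3→Ref (2); capacity 10 + 3 + 2 = 15.

15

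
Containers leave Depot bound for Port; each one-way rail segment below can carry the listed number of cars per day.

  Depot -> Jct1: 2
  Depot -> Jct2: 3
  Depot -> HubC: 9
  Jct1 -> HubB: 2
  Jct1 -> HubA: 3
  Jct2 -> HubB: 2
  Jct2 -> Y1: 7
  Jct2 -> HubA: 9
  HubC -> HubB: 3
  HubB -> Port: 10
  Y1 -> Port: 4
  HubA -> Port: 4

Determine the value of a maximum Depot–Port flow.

8

Augment Depot→Jct1→HubB→Port: bottleneck 2, flow now 2.
Augment Depot→Jct2→HubB→Port: bottleneck 2, flow now 4.
Augment Depot→Jct2→Y1→Port: bottleneck 1, flow now 5.
Augment Depot→HubC→HubB→Port: bottleneck 3, flow now 8.
No augmenting path remains; maximum flow = 8.
In the residual graph, reachable from Depot: {Depot, HubC}.
Min-cut edges: Depot→Jct1 (2), Depot→Jct2 (3), HubC→HubB (3); capacity 2 + 3 + 3 = 8.
This cut is saturated, so no flow can exceed 8.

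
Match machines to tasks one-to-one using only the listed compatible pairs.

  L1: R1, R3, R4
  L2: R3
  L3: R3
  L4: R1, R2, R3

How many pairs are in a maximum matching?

Unit-capacity flow: source→left, listed edges, right→sink; max matching = max flow.
Augmenting path L1→R1 (+1); matched 1.
Augmenting path L2→R3 (+1); matched 2.
Augmenting path L4→R2 (+1); matched 3.
No augmenting path remains; maximum matching = 3.
König certificate: {L1, L4, R3} is a vertex cover of size 3 (every listed pair touches it), so no matching can be larger.

3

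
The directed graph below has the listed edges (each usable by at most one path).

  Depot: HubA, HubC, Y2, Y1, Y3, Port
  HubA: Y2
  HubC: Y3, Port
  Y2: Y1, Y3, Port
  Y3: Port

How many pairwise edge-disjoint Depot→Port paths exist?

4

Assign every edge capacity 1; by Menger, the answer equals the max flow.
Path Depot→Port (+1); total 1.
Path Depot→HubC→Port (+1); total 2.
Path Depot→Y2→Port (+1); total 3.
Path Depot→Y3→Port (+1); total 4.
No residual Depot→Port path; max flow = 4.
Certifying cut of size 4: {Depot→HubC, Depot→Port, Y2→Port, Y3→Port}.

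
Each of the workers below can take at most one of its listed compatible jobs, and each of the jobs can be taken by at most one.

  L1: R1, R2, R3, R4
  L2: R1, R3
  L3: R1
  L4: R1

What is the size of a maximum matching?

3

Unit-capacity flow: source→left, listed edges, right→sink; max matching = max flow.
Augmenting path L1→R1 (+1); matched 1.
Augmenting path L2→R3 (+1); matched 2.
Augmenting path L3→R1→L1→R2 (+1); matched 3.
No augmenting path remains; maximum matching = 3.
König certificate: {L1, L2, R1} is a vertex cover of size 3 (every listed pair touches it), so no matching can be larger.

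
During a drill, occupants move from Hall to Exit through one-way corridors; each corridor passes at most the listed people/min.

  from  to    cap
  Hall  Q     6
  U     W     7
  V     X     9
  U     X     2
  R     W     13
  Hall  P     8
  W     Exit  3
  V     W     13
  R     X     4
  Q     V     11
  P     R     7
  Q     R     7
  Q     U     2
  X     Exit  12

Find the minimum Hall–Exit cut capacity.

13

Augment Hall→P→R→W→Exit: bottleneck 3, flow now 3.
Augment Hall→P→R→X→Exit: bottleneck 4, flow now 7.
Augment Hall→Q→U→X→Exit: bottleneck 2, flow now 9.
Augment Hall→Q→V→X→Exit: bottleneck 4, flow now 13.
No augmenting path remains; maximum flow = 13.
By max-flow min-cut, the minimum cut capacity equals the max flow.
In the residual graph, reachable from Hall: {Hall, P}.
Min-cut edges: Hall→Q (6), P→R (7); capacity 6 + 7 = 13.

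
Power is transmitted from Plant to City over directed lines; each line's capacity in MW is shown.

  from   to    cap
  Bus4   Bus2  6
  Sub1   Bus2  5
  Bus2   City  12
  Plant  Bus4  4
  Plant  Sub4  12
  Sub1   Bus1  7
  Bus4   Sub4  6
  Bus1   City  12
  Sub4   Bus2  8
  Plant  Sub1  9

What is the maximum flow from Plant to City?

Augment Plant→Sub4→Bus2→City: bottleneck 8, flow now 8.
Augment Plant→Bus4→Bus2→City: bottleneck 4, flow now 12.
Augment Plant→Sub1→Bus1→City: bottleneck 7, flow now 19.
No augmenting path remains; maximum flow = 19.
In the residual graph, reachable from Plant: {Plant, Sub4, Bus4, Sub1, Bus2}.
Min-cut edges: Sub1→Bus1 (7), Bus2→City (12); capacity 7 + 12 = 19.
This cut is saturated, so no flow can exceed 19.

19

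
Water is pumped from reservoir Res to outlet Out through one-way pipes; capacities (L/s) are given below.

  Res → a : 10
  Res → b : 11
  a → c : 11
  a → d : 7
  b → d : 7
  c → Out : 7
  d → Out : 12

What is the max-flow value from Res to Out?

17

Augment Res→a→c→Out: bottleneck 7, flow now 7.
Augment Res→a→d→Out: bottleneck 3, flow now 10.
Augment Res→b→d→Out: bottleneck 7, flow now 17.
No augmenting path remains; maximum flow = 17.
In the residual graph, reachable from Res: {Res, b}.
Min-cut edges: Res→a (10), b→d (7); capacity 10 + 7 = 17.
This cut is saturated, so no flow can exceed 17.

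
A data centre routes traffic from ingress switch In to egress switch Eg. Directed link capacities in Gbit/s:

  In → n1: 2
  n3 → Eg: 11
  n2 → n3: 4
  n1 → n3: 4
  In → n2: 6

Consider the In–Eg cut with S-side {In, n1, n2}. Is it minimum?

Given cut capacity: 4 + 4 = 8.
Augment In→n1→n3→Eg: bottleneck 2, flow now 2.
Augment In→n2→n3→Eg: bottleneck 4, flow now 6.
No augmenting path remains; maximum flow = 6.
In the residual graph, reachable from In: {In, n2}.
Min-cut edges: In→n1 (2), n2→n3 (4); capacity 2 + 4 = 6.
Cut capacity 8 exceeds the max flow 6, so it is not minimum.

No — its capacity is 8, but the minimum cut has capacity 6.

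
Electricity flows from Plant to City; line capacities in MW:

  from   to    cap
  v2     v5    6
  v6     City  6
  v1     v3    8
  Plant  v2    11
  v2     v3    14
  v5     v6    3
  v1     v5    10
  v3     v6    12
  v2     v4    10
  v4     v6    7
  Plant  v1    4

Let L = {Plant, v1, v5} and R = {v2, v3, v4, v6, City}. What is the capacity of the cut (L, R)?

Edges leaving {Plant, v1, v5}: Plant→v2 (11), v1→v3 (8), v5→v6 (3).
Cut capacity = 11 + 8 + 3 = 22.

22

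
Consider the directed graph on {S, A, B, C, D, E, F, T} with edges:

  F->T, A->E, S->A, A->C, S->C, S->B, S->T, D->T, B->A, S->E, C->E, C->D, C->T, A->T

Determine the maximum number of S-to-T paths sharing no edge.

Assign every edge capacity 1; by Menger, the answer equals the max flow.
Path S→T (+1); total 1.
Path S→A→T (+1); total 2.
Path S→C→T (+1); total 3.
Path S→B→A→C→D→T (+1); total 4.
No residual S→T path; max flow = 4.
Certifying cut of size 4: {S→A, S→B, S→C, S→T}.

4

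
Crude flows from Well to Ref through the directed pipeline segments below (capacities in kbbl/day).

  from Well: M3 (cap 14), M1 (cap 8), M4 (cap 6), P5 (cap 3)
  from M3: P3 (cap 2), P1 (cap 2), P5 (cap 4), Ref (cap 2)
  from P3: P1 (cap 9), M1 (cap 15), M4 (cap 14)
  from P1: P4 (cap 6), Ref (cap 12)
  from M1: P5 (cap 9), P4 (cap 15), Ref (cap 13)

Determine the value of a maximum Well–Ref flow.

Augment Well→M3→Ref: bottleneck 2, flow now 2.
Augment Well→M1→Ref: bottleneck 8, flow now 10.
Augment Well→M3→P1→Ref: bottleneck 2, flow now 12.
Augment Well→M3→P3→P1→Ref: bottleneck 2, flow now 14.
No augmenting path remains; maximum flow = 14.
In the residual graph, reachable from Well: {Well, M3, M4, P5}.
Min-cut edges: Well→M1 (8), M3→P3 (2), M3→P1 (2), M3→Ref (2); capacity 8 + 2 + 2 + 2 = 14.
This cut is saturated, so no flow can exceed 14.

14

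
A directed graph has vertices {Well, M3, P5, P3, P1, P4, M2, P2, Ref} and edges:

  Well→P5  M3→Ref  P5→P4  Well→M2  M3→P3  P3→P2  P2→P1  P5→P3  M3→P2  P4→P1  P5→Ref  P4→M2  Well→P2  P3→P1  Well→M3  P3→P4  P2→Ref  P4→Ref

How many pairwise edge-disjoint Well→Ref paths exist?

Assign every edge capacity 1; by Menger, the answer equals the max flow.
Path Well→M3→Ref (+1); total 1.
Path Well→P5→Ref (+1); total 2.
Path Well→P2→Ref (+1); total 3.
No residual Well→Ref path; max flow = 3.
Certifying cut of size 3: {Well→M3, Well→P2, Well→P5}.

3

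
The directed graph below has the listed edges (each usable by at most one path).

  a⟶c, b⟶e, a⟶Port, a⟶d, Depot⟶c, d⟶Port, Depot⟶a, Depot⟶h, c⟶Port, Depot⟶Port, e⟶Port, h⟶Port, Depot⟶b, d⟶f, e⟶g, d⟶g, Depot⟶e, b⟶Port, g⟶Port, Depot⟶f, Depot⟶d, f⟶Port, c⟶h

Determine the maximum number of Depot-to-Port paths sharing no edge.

Assign every edge capacity 1; by Menger, the answer equals the max flow.
Path Depot→Port (+1); total 1.
Path Depot→a→Port (+1); total 2.
Path Depot→b→Port (+1); total 3.
Path Depot→c→Port (+1); total 4.
Path Depot→d→Port (+1); total 5.
Path Depot→e→Port (+1); total 6.
Path Depot→f→Port (+1); total 7.
Path Depot→h→Port (+1); total 8.
No residual Depot→Port path; max flow = 8.
Certifying cut of size 8: {Depot→Port, Depot→a, Depot→b, Depot→c, Depot→d, Depot→e, Depot→f, Depot→h}.

8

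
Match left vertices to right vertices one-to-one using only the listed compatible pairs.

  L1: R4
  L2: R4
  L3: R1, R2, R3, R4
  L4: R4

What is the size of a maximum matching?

2

Unit-capacity flow: source→left, listed edges, right→sink; max matching = max flow.
Augmenting path L1→R4 (+1); matched 1.
Augmenting path L3→R1 (+1); matched 2.
No augmenting path remains; maximum matching = 2.
König certificate: {L3, R4} is a vertex cover of size 2 (every listed pair touches it), so no matching can be larger.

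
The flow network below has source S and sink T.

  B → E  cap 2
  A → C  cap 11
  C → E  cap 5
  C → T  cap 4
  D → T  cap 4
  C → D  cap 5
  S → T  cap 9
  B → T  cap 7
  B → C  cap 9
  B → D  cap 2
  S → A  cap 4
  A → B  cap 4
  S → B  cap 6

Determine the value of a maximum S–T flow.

19

Augment S→T: bottleneck 9, flow now 9.
Augment S→B→T: bottleneck 6, flow now 15.
Augment S→A→B→T: bottleneck 1, flow now 16.
Augment S→A→C→T: bottleneck 3, flow now 19.
No augmenting path remains; maximum flow = 19.
In the residual graph, reachable from S: {S}.
Min-cut edges: S→A (4), S→B (6), S→T (9); capacity 4 + 6 + 9 = 19.
This cut is saturated, so no flow can exceed 19.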